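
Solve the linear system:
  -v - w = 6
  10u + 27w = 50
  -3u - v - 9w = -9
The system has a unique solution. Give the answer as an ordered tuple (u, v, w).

(5, -6, 0)

Form the augmented matrix and row-reduce:
  [  0  -1  -1  |   6 ]
  [ 10   0  27  |  50 ]
  [ -3  -1  -9  |  -9 ]
Swap R1 and R2.
  [ 10   0  27  |  50 ]
  [  0  -1  -1  |   6 ]
  [ -3  -1  -9  |  -9 ]
Multiply R1 by 1/10.
  [  1   0  27/10  |   5 ]
  [  0  -1     -1  |   6 ]
  [ -3  -1     -9  |  -9 ]
Add 3 times R1 to R3.
  [ 1   0  27/10  |  5 ]
  [ 0  -1     -1  |  6 ]
  [ 0  -1  -9/10  |  6 ]
Multiply R2 by -1.
  [ 1   0  27/10  |   5 ]
  [ 0   1      1  |  -6 ]
  [ 0  -1  -9/10  |   6 ]
Add R2 to R3.
  [ 1  0  27/10  |   5 ]
  [ 0  1      1  |  -6 ]
  [ 0  0   1/10  |   0 ]
Multiply R3 by 10.
  [ 1  0  27/10  |   5 ]
  [ 0  1      1  |  -6 ]
  [ 0  0      1  |   0 ]
Subtract R3 from R2.
  [ 1  0  27/10  |   5 ]
  [ 0  1      0  |  -6 ]
  [ 0  0      1  |   0 ]
Subtract 27/10 times R3 from R1.
  [ 1  0  0  |   5 ]
  [ 0  1  0  |  -6 ]
  [ 0  0  1  |   0 ]
Reading off the last column: u = 5, v = -6, w = 0.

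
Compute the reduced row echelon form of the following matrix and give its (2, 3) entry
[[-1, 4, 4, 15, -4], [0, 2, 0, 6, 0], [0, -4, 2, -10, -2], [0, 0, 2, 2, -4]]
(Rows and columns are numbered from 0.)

1

r1 := -1·r1
  [ 1  -4  -4  -15   4 ]
  [ 0   2   0    6   0 ]
  [ 0  -4   2  -10  -2 ]
  [ 0   0   2    2  -4 ]
r2 := 1/2·r2
  [ 1  -4  -4  -15   4 ]
  [ 0   1   0    3   0 ]
  [ 0  -4   2  -10  -2 ]
  [ 0   0   2    2  -4 ]
r3 := r3 + 4·r2
  [ 1  -4  -4  -15   4 ]
  [ 0   1   0    3   0 ]
  [ 0   0   2    2  -2 ]
  [ 0   0   2    2  -4 ]
r3 := 1/2·r3
  [ 1  -4  -4  -15   4 ]
  [ 0   1   0    3   0 ]
  [ 0   0   1    1  -1 ]
  [ 0   0   2    2  -4 ]
r4 := r4 − 2·r3
  [ 1  -4  -4  -15   4 ]
  [ 0   1   0    3   0 ]
  [ 0   0   1    1  -1 ]
  [ 0   0   0    0  -2 ]
r4 := -1/2·r4
  [ 1  -4  -4  -15   4 ]
  [ 0   1   0    3   0 ]
  [ 0   0   1    1  -1 ]
  [ 0   0   0    0   1 ]
r3 := r3 + r4
  [ 1  -4  -4  -15  4 ]
  [ 0   1   0    3  0 ]
  [ 0   0   1    1  0 ]
  [ 0   0   0    0  1 ]
r1 := r1 − 4·r4
  [ 1  -4  -4  -15  0 ]
  [ 0   1   0    3  0 ]
  [ 0   0   1    1  0 ]
  [ 0   0   0    0  1 ]
r1 := r1 + 4·r3
  [ 1  -4  0  -11  0 ]
  [ 0   1  0    3  0 ]
  [ 0   0  1    1  0 ]
  [ 0   0  0    0  1 ]
r1 := r1 + 4·r2
  [ 1  0  0  1  0 ]
  [ 0  1  0  3  0 ]
  [ 0  0  1  1  0 ]
  [ 0  0  0  0  1 ]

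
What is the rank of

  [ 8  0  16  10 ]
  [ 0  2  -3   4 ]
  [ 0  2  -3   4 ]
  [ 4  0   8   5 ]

rank = 2

r1 -> 1/8·r1
  [ 1  0   2  5/4 ]
  [ 0  2  -3    4 ]
  [ 0  2  -3    4 ]
  [ 4  0   8    5 ]
r4 -> r4 − 4·r1
  [ 1  0   2  5/4 ]
  [ 0  2  -3    4 ]
  [ 0  2  -3    4 ]
  [ 0  0   0    0 ]
r2 -> 1/2·r2
  [ 1  0     2  5/4 ]
  [ 0  1  -3/2    2 ]
  [ 0  2    -3    4 ]
  [ 0  0     0    0 ]
r3 -> r3 − 2·r2
  [ 1  0     2  5/4 ]
  [ 0  1  -3/2    2 ]
  [ 0  0     0    0 ]
  [ 0  0     0    0 ]
The reduced form has 2 nonzero rows.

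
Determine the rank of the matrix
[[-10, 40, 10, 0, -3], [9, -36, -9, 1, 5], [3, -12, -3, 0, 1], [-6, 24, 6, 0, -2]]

rank = 3

R1 ← -1/10·R1
R2 ← R2 − 9·R1
R3 ← R3 − 3·R1
R4 ← R4 + 6·R1
R3 ← 10·R3
R4 ← R4 + 1/5·R3
R2 ← R2 − 23/10·R3
R1 ← R1 − 3/10·R3
The reduced form has 3 nonzero rows.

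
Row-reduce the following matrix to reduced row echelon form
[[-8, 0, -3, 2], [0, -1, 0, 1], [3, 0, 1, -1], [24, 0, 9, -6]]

[[1, 0, 0, -1], [0, 1, 0, -1], [0, 0, 1, 2], [0, 0, 0, 0]]

Multiply R1 by -1/8.
  [  1   0  3/8  -1/4 ]
  [  0  -1    0     1 ]
  [  3   0    1    -1 ]
  [ 24   0    9    -6 ]
Subtract 3 times R1 from R3.
  [  1   0   3/8  -1/4 ]
  [  0  -1     0     1 ]
  [  0   0  -1/8  -1/4 ]
  [ 24   0     9    -6 ]
Subtract 24 times R1 from R4.
  [ 1   0   3/8  -1/4 ]
  [ 0  -1     0     1 ]
  [ 0   0  -1/8  -1/4 ]
  [ 0   0     0     0 ]
Multiply R2 by -1.
  [ 1  0   3/8  -1/4 ]
  [ 0  1     0    -1 ]
  [ 0  0  -1/8  -1/4 ]
  [ 0  0     0     0 ]
Multiply R3 by -8.
  [ 1  0  3/8  -1/4 ]
  [ 0  1    0    -1 ]
  [ 0  0    1     2 ]
  [ 0  0    0     0 ]
Subtract 3/8 times R3 from R1.
  [ 1  0  0  -1 ]
  [ 0  1  0  -1 ]
  [ 0  0  1   2 ]
  [ 0  0  0   0 ]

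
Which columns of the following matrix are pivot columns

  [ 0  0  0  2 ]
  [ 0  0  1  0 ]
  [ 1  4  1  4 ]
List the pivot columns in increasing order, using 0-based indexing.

R1 <=> R3
  [ 1  4  1  4 ]
  [ 0  0  1  0 ]
  [ 0  0  0  2 ]
R3 ← 1/2·R3
  [ 1  4  1  4 ]
  [ 0  0  1  0 ]
  [ 0  0  0  1 ]
R1 ← R1 − 4·R3
  [ 1  4  1  0 ]
  [ 0  0  1  0 ]
  [ 0  0  0  1 ]
R1 ← R1 − R2
  [ 1  4  0  0 ]
  [ 0  0  1  0 ]
  [ 0  0  0  1 ]
Pivot columns are the columns containing a leading 1.

0, 2, 3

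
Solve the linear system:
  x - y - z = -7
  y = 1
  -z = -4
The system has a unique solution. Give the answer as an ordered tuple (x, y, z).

(-2, 1, 4)

Form the augmented matrix and row-reduce:
  [ 1  -1  -1  |  -7 ]
  [ 0   1   0  |   1 ]
  [ 0   0  -1  |  -4 ]
ρ3 -> -1·ρ3
  [ 1  -1  -1  |  -7 ]
  [ 0   1   0  |   1 ]
  [ 0   0   1  |   4 ]
ρ1 -> ρ1 + ρ3
  [ 1  -1  0  |  -3 ]
  [ 0   1  0  |   1 ]
  [ 0   0  1  |   4 ]
ρ1 -> ρ1 + ρ2
  [ 1  0  0  |  -2 ]
  [ 0  1  0  |   1 ]
  [ 0  0  1  |   4 ]
Reading off the last column: x = -2, y = 1, z = 4.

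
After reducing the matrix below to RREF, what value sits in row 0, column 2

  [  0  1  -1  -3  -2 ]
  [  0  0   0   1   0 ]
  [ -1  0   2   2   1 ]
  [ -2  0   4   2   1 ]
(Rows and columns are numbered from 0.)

R1 <=> R3
  [ -1  0   2   2   1 ]
  [  0  0   0   1   0 ]
  [  0  1  -1  -3  -2 ]
  [ -2  0   4   2   1 ]
R1 -> -1·R1
  [  1  0  -2  -2  -1 ]
  [  0  0   0   1   0 ]
  [  0  1  -1  -3  -2 ]
  [ -2  0   4   2   1 ]
R4 -> R4 + 2·R1
  [ 1  0  -2  -2  -1 ]
  [ 0  0   0   1   0 ]
  [ 0  1  -1  -3  -2 ]
  [ 0  0   0  -2  -1 ]
R2 <=> R3
  [ 1  0  -2  -2  -1 ]
  [ 0  1  -1  -3  -2 ]
  [ 0  0   0   1   0 ]
  [ 0  0   0  -2  -1 ]
R4 -> R4 + 2·R3
  [ 1  0  -2  -2  -1 ]
  [ 0  1  -1  -3  -2 ]
  [ 0  0   0   1   0 ]
  [ 0  0   0   0  -1 ]
R4 -> -1·R4
  [ 1  0  -2  -2  -1 ]
  [ 0  1  -1  -3  -2 ]
  [ 0  0   0   1   0 ]
  [ 0  0   0   0   1 ]
R2 -> R2 + 2·R4
  [ 1  0  -2  -2  -1 ]
  [ 0  1  -1  -3   0 ]
  [ 0  0   0   1   0 ]
  [ 0  0   0   0   1 ]
R1 -> R1 + R4
  [ 1  0  -2  -2  0 ]
  [ 0  1  -1  -3  0 ]
  [ 0  0   0   1  0 ]
  [ 0  0   0   0  1 ]
R2 -> R2 + 3·R3
  [ 1  0  -2  -2  0 ]
  [ 0  1  -1   0  0 ]
  [ 0  0   0   1  0 ]
  [ 0  0   0   0  1 ]
R1 -> R1 + 2·R3
  [ 1  0  -2  0  0 ]
  [ 0  1  -1  0  0 ]
  [ 0  0   0  1  0 ]
  [ 0  0   0  0  1 ]

-2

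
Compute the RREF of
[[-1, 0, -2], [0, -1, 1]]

ρ1 := -1·ρ1
  [ 1   0  2 ]
  [ 0  -1  1 ]
ρ2 := -1·ρ2
  [ 1  0   2 ]
  [ 0  1  -1 ]

[[1, 0, 2], [0, 1, -1]]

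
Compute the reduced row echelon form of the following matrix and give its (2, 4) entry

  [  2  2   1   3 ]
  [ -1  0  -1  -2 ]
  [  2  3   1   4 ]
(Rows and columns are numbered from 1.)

1

R1 -> 1/2·R1
  [  1  1  1/2  3/2 ]
  [ -1  0   -1   -2 ]
  [  2  3    1    4 ]
R2 -> R2 + R1
  [ 1  1   1/2   3/2 ]
  [ 0  1  -1/2  -1/2 ]
  [ 2  3     1     4 ]
R3 -> R3 − 2·R1
  [ 1  1   1/2   3/2 ]
  [ 0  1  -1/2  -1/2 ]
  [ 0  1     0     1 ]
R3 -> R3 − R2
  [ 1  1   1/2   3/2 ]
  [ 0  1  -1/2  -1/2 ]
  [ 0  0   1/2   3/2 ]
R3 -> 2·R3
  [ 1  1   1/2   3/2 ]
  [ 0  1  -1/2  -1/2 ]
  [ 0  0     1     3 ]
R2 -> R2 + 1/2·R3
  [ 1  1  1/2  3/2 ]
  [ 0  1    0    1 ]
  [ 0  0    1    3 ]
R1 -> R1 − 1/2·R3
  [ 1  1  0  0 ]
  [ 0  1  0  1 ]
  [ 0  0  1  3 ]
R1 -> R1 − R2
  [ 1  0  0  -1 ]
  [ 0  1  0   1 ]
  [ 0  0  1   3 ]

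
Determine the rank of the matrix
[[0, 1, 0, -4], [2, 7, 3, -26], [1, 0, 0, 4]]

Swap R1 and R2.
  [ 2  7  3  -26 ]
  [ 0  1  0   -4 ]
  [ 1  0  0    4 ]
Multiply R1 by 1/2.
  [ 1  7/2  3/2  -13 ]
  [ 0    1    0   -4 ]
  [ 1    0    0    4 ]
Subtract R1 from R3.
  [ 1   7/2   3/2  -13 ]
  [ 0     1     0   -4 ]
  [ 0  -7/2  -3/2   17 ]
Add 7/2 times R2 to R3.
  [ 1  7/2   3/2  -13 ]
  [ 0    1     0   -4 ]
  [ 0    0  -3/2    3 ]
Multiply R3 by -2/3.
  [ 1  7/2  3/2  -13 ]
  [ 0    1    0   -4 ]
  [ 0    0    1   -2 ]
Subtract 3/2 times R3 from R1.
  [ 1  7/2  0  -10 ]
  [ 0    1  0   -4 ]
  [ 0    0  1   -2 ]
Subtract 7/2 times R2 from R1.
  [ 1  0  0   4 ]
  [ 0  1  0  -4 ]
  [ 0  0  1  -2 ]
The reduced form has 3 nonzero rows.

rank = 3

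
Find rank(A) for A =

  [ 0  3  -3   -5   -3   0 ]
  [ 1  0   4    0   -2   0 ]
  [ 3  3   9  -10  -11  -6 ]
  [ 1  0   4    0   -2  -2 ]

R1 ↔ R2
  [ 1  0   4    0   -2   0 ]
  [ 0  3  -3   -5   -3   0 ]
  [ 3  3   9  -10  -11  -6 ]
  [ 1  0   4    0   -2  -2 ]
R3 := R3 − 3·R1
  [ 1  0   4    0  -2   0 ]
  [ 0  3  -3   -5  -3   0 ]
  [ 0  3  -3  -10  -5  -6 ]
  [ 1  0   4    0  -2  -2 ]
R4 := R4 − R1
  [ 1  0   4    0  -2   0 ]
  [ 0  3  -3   -5  -3   0 ]
  [ 0  3  -3  -10  -5  -6 ]
  [ 0  0   0    0   0  -2 ]
R2 := 1/3·R2
  [ 1  0   4     0  -2   0 ]
  [ 0  1  -1  -5/3  -1   0 ]
  [ 0  3  -3   -10  -5  -6 ]
  [ 0  0   0     0   0  -2 ]
R3 := R3 − 3·R2
  [ 1  0   4     0  -2   0 ]
  [ 0  1  -1  -5/3  -1   0 ]
  [ 0  0   0    -5  -2  -6 ]
  [ 0  0   0     0   0  -2 ]
R3 := -1/5·R3
  [ 1  0   4     0   -2    0 ]
  [ 0  1  -1  -5/3   -1    0 ]
  [ 0  0   0     1  2/5  6/5 ]
  [ 0  0   0     0    0   -2 ]
R4 := -1/2·R4
  [ 1  0   4     0   -2    0 ]
  [ 0  1  -1  -5/3   -1    0 ]
  [ 0  0   0     1  2/5  6/5 ]
  [ 0  0   0     0    0    1 ]
R3 := R3 − 6/5·R4
  [ 1  0   4     0   -2  0 ]
  [ 0  1  -1  -5/3   -1  0 ]
  [ 0  0   0     1  2/5  0 ]
  [ 0  0   0     0    0  1 ]
R2 := R2 + 5/3·R3
  [ 1  0   4  0    -2  0 ]
  [ 0  1  -1  0  -1/3  0 ]
  [ 0  0   0  1   2/5  0 ]
  [ 0  0   0  0     0  1 ]
The reduced form has 4 nonzero rows.

rank = 4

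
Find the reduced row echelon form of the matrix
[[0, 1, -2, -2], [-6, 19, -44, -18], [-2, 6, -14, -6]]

[[1, 0, 1, 0], [0, 1, -2, 0], [0, 0, 0, 1]]

Swap ρ1 and ρ2.
  [ -6  19  -44  -18 ]
  [  0   1   -2   -2 ]
  [ -2   6  -14   -6 ]
Multiply ρ1 by -1/6.
  [  1  -19/6  22/3   3 ]
  [  0      1    -2  -2 ]
  [ -2      6   -14  -6 ]
Add 2 times ρ1 to ρ3.
  [ 1  -19/6  22/3   3 ]
  [ 0      1    -2  -2 ]
  [ 0   -1/3   2/3   0 ]
Add 1/3 times ρ2 to ρ3.
  [ 1  -19/6  22/3     3 ]
  [ 0      1    -2    -2 ]
  [ 0      0     0  -2/3 ]
Multiply ρ3 by -3/2.
  [ 1  -19/6  22/3   3 ]
  [ 0      1    -2  -2 ]
  [ 0      0     0   1 ]
Add 2 times ρ3 to ρ2.
  [ 1  -19/6  22/3  3 ]
  [ 0      1    -2  0 ]
  [ 0      0     0  1 ]
Subtract 3 times ρ3 from ρ1.
  [ 1  -19/6  22/3  0 ]
  [ 0      1    -2  0 ]
  [ 0      0     0  1 ]
Add 19/6 times ρ2 to ρ1.
  [ 1  0   1  0 ]
  [ 0  1  -2  0 ]
  [ 0  0   0  1 ]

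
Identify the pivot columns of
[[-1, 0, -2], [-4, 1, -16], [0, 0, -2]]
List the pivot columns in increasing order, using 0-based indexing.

R1 -> -1·R1
  [  1  0    2 ]
  [ -4  1  -16 ]
  [  0  0   -2 ]
R2 -> R2 + 4·R1
  [ 1  0   2 ]
  [ 0  1  -8 ]
  [ 0  0  -2 ]
R3 -> -1/2·R3
  [ 1  0   2 ]
  [ 0  1  -8 ]
  [ 0  0   1 ]
R2 -> R2 + 8·R3
  [ 1  0  2 ]
  [ 0  1  0 ]
  [ 0  0  1 ]
R1 -> R1 − 2·R3
  [ 1  0  0 ]
  [ 0  1  0 ]
  [ 0  0  1 ]
Pivot columns are the columns containing a leading 1.

0, 1, 2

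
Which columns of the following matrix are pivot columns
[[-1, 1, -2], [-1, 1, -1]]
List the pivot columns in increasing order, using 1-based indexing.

1, 3

R1 := -1·R1
  [  1  -1   2 ]
  [ -1   1  -1 ]
R2 := R2 + R1
  [ 1  -1  2 ]
  [ 0   0  1 ]
R1 := R1 − 2·R2
  [ 1  -1  0 ]
  [ 0   0  1 ]
Pivot columns are the columns containing a leading 1.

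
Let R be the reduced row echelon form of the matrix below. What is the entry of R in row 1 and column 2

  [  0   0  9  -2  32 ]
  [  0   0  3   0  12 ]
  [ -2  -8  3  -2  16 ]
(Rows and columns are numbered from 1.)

ρ1 <=> ρ3
  [ -2  -8  3  -2  16 ]
  [  0   0  3   0  12 ]
  [  0   0  9  -2  32 ]
ρ1 ← -1/2·ρ1
  [ 1  4  -3/2   1  -8 ]
  [ 0  0     3   0  12 ]
  [ 0  0     9  -2  32 ]
ρ2 ← 1/3·ρ2
  [ 1  4  -3/2   1  -8 ]
  [ 0  0     1   0   4 ]
  [ 0  0     9  -2  32 ]
ρ3 ← ρ3 − 9·ρ2
  [ 1  4  -3/2   1  -8 ]
  [ 0  0     1   0   4 ]
  [ 0  0     0  -2  -4 ]
ρ3 ← -1/2·ρ3
  [ 1  4  -3/2  1  -8 ]
  [ 0  0     1  0   4 ]
  [ 0  0     0  1   2 ]
ρ1 ← ρ1 − ρ3
  [ 1  4  -3/2  0  -10 ]
  [ 0  0     1  0    4 ]
  [ 0  0     0  1    2 ]
ρ1 ← ρ1 + 3/2·ρ2
  [ 1  4  0  0  -4 ]
  [ 0  0  1  0   4 ]
  [ 0  0  0  1   2 ]

4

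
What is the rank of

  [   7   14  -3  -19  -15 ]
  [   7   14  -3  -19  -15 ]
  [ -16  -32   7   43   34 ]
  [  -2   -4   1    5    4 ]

rank = 2

Multiply r1 by 1/7.
  [   1    2  -3/7  -19/7  -15/7 ]
  [   7   14    -3    -19    -15 ]
  [ -16  -32     7     43     34 ]
  [  -2   -4     1      5      4 ]
Subtract 7 times r1 from r2.
  [   1    2  -3/7  -19/7  -15/7 ]
  [   0    0     0      0      0 ]
  [ -16  -32     7     43     34 ]
  [  -2   -4     1      5      4 ]
Add 16 times r1 to r3.
  [  1   2  -3/7  -19/7  -15/7 ]
  [  0   0     0      0      0 ]
  [  0   0   1/7   -3/7   -2/7 ]
  [ -2  -4     1      5      4 ]
Add 2 times r1 to r4.
  [ 1  2  -3/7  -19/7  -15/7 ]
  [ 0  0     0      0      0 ]
  [ 0  0   1/7   -3/7   -2/7 ]
  [ 0  0   1/7   -3/7   -2/7 ]
Swap r2 and r3.
  [ 1  2  -3/7  -19/7  -15/7 ]
  [ 0  0   1/7   -3/7   -2/7 ]
  [ 0  0     0      0      0 ]
  [ 0  0   1/7   -3/7   -2/7 ]
Multiply r2 by 7.
  [ 1  2  -3/7  -19/7  -15/7 ]
  [ 0  0     1     -3     -2 ]
  [ 0  0     0      0      0 ]
  [ 0  0   1/7   -3/7   -2/7 ]
Subtract 1/7 times r2 from r4.
  [ 1  2  -3/7  -19/7  -15/7 ]
  [ 0  0     1     -3     -2 ]
  [ 0  0     0      0      0 ]
  [ 0  0     0      0      0 ]
Add 3/7 times r2 to r1.
  [ 1  2  0  -4  -3 ]
  [ 0  0  1  -3  -2 ]
  [ 0  0  0   0   0 ]
  [ 0  0  0   0   0 ]
The reduced form has 2 nonzero rows.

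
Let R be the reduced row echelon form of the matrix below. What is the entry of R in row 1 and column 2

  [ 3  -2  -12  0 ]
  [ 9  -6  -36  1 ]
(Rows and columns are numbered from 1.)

Multiply r1 by 1/3.
  [ 1  -2/3   -4  0 ]
  [ 9    -6  -36  1 ]
Subtract 9 times r1 from r2.
  [ 1  -2/3  -4  0 ]
  [ 0     0   0  1 ]

-2/3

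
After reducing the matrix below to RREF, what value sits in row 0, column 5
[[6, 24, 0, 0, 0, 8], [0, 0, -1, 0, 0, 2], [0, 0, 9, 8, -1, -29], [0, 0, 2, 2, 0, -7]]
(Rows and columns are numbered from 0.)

4/3

ρ1 := 1/6·ρ1
  [ 1  4   0  0   0  4/3 ]
  [ 0  0  -1  0   0    2 ]
  [ 0  0   9  8  -1  -29 ]
  [ 0  0   2  2   0   -7 ]
ρ2 := -1·ρ2
  [ 1  4  0  0   0  4/3 ]
  [ 0  0  1  0   0   -2 ]
  [ 0  0  9  8  -1  -29 ]
  [ 0  0  2  2   0   -7 ]
ρ3 := ρ3 − 9·ρ2
  [ 1  4  0  0   0  4/3 ]
  [ 0  0  1  0   0   -2 ]
  [ 0  0  0  8  -1  -11 ]
  [ 0  0  2  2   0   -7 ]
ρ4 := ρ4 − 2·ρ2
  [ 1  4  0  0   0  4/3 ]
  [ 0  0  1  0   0   -2 ]
  [ 0  0  0  8  -1  -11 ]
  [ 0  0  0  2   0   -3 ]
ρ3 := 1/8·ρ3
  [ 1  4  0  0     0    4/3 ]
  [ 0  0  1  0     0     -2 ]
  [ 0  0  0  1  -1/8  -11/8 ]
  [ 0  0  0  2     0     -3 ]
ρ4 := ρ4 − 2·ρ3
  [ 1  4  0  0     0    4/3 ]
  [ 0  0  1  0     0     -2 ]
  [ 0  0  0  1  -1/8  -11/8 ]
  [ 0  0  0  0   1/4   -1/4 ]
ρ4 := 4·ρ4
  [ 1  4  0  0     0    4/3 ]
  [ 0  0  1  0     0     -2 ]
  [ 0  0  0  1  -1/8  -11/8 ]
  [ 0  0  0  0     1     -1 ]
ρ3 := ρ3 + 1/8·ρ4
  [ 1  4  0  0  0   4/3 ]
  [ 0  0  1  0  0    -2 ]
  [ 0  0  0  1  0  -3/2 ]
  [ 0  0  0  0  1    -1 ]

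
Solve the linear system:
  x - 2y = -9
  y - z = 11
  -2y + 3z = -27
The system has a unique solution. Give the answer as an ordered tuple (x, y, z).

Form the augmented matrix and row-reduce:
  [ 1  -2   0  |   -9 ]
  [ 0   1  -1  |   11 ]
  [ 0  -2   3  |  -27 ]
Add 2 times R2 to R3.
  [ 1  -2   0  |  -9 ]
  [ 0   1  -1  |  11 ]
  [ 0   0   1  |  -5 ]
Add R3 to R2.
  [ 1  -2  0  |  -9 ]
  [ 0   1  0  |   6 ]
  [ 0   0  1  |  -5 ]
Add 2 times R2 to R1.
  [ 1  0  0  |   3 ]
  [ 0  1  0  |   6 ]
  [ 0  0  1  |  -5 ]
Reading off the last column: x = 3, y = 6, z = -5.

(3, 6, -5)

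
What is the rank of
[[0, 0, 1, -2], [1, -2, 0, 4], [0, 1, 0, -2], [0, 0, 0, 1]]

rank = 4

R1 <=> R2
  [ 1  -2  0   4 ]
  [ 0   0  1  -2 ]
  [ 0   1  0  -2 ]
  [ 0   0  0   1 ]
R2 <=> R3
  [ 1  -2  0   4 ]
  [ 0   1  0  -2 ]
  [ 0   0  1  -2 ]
  [ 0   0  0   1 ]
R3 → R3 + 2·R4
  [ 1  -2  0   4 ]
  [ 0   1  0  -2 ]
  [ 0   0  1   0 ]
  [ 0   0  0   1 ]
R2 → R2 + 2·R4
  [ 1  -2  0  4 ]
  [ 0   1  0  0 ]
  [ 0   0  1  0 ]
  [ 0   0  0  1 ]
R1 → R1 − 4·R4
  [ 1  -2  0  0 ]
  [ 0   1  0  0 ]
  [ 0   0  1  0 ]
  [ 0   0  0  1 ]
R1 → R1 + 2·R2
  [ 1  0  0  0 ]
  [ 0  1  0  0 ]
  [ 0  0  1  0 ]
  [ 0  0  0  1 ]
The reduced form has 4 nonzero rows.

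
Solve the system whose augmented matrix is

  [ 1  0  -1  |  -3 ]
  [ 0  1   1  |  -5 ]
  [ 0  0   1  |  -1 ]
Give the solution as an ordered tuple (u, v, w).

(-4, -4, -1)

r2 -> r2 − r3
r1 -> r1 + r3
Reading off the last column: u = -4, v = -4, w = -1.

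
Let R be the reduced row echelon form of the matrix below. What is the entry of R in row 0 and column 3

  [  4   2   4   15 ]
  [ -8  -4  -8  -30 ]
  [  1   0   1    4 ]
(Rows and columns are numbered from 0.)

r1 -> 1/4·r1
  [  1  1/2   1  15/4 ]
  [ -8   -4  -8   -30 ]
  [  1    0   1     4 ]
r2 -> r2 + 8·r1
  [ 1  1/2  1  15/4 ]
  [ 0    0  0     0 ]
  [ 1    0  1     4 ]
r3 -> r3 − r1
  [ 1   1/2  1  15/4 ]
  [ 0     0  0     0 ]
  [ 0  -1/2  0   1/4 ]
r2 ↔ r3
  [ 1   1/2  1  15/4 ]
  [ 0  -1/2  0   1/4 ]
  [ 0     0  0     0 ]
r2 -> -2·r2
  [ 1  1/2  1  15/4 ]
  [ 0    1  0  -1/2 ]
  [ 0    0  0     0 ]
r1 -> r1 − 1/2·r2
  [ 1  0  1     4 ]
  [ 0  1  0  -1/2 ]
  [ 0  0  0     0 ]

4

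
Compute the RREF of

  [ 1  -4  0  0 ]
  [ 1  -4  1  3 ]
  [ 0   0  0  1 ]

R2 -> R2 − R1
  [ 1  -4  0  0 ]
  [ 0   0  1  3 ]
  [ 0   0  0  1 ]
R2 -> R2 − 3·R3
  [ 1  -4  0  0 ]
  [ 0   0  1  0 ]
  [ 0   0  0  1 ]

[[1, -4, 0, 0], [0, 0, 1, 0], [0, 0, 0, 1]]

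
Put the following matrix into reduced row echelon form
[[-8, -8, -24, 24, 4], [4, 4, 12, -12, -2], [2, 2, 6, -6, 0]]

[[1, 1, 3, -3, 0], [0, 0, 0, 0, 1], [0, 0, 0, 0, 0]]

ρ1 := -1/8·ρ1
  [ 1  1   3   -3  -1/2 ]
  [ 4  4  12  -12    -2 ]
  [ 2  2   6   -6     0 ]
ρ2 := ρ2 − 4·ρ1
  [ 1  1  3  -3  -1/2 ]
  [ 0  0  0   0     0 ]
  [ 2  2  6  -6     0 ]
ρ3 := ρ3 − 2·ρ1
  [ 1  1  3  -3  -1/2 ]
  [ 0  0  0   0     0 ]
  [ 0  0  0   0     1 ]
ρ2 <-> ρ3
  [ 1  1  3  -3  -1/2 ]
  [ 0  0  0   0     1 ]
  [ 0  0  0   0     0 ]
ρ1 := ρ1 + 1/2·ρ2
  [ 1  1  3  -3  0 ]
  [ 0  0  0   0  1 ]
  [ 0  0  0   0  0 ]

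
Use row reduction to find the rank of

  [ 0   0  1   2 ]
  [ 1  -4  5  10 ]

R1 <=> R2
R1 -> R1 − 5·R2
The reduced form has 2 nonzero rows.

rank = 2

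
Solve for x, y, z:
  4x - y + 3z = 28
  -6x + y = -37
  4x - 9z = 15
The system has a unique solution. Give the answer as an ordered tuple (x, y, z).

(6, -1, 1)

Form the augmented matrix and row-reduce:
  [  4  -1   3  |   28 ]
  [ -6   1   0  |  -37 ]
  [  4   0  -9  |   15 ]
R1 := 1/4·R1
R2 := R2 + 6·R1
R3 := R3 − 4·R1
R2 := -2·R2
R3 := R3 − R2
R3 := -1/3·R3
R2 := R2 + 9·R3
R1 := R1 − 3/4·R3
R1 := R1 + 1/4·R2
Reading off the last column: x = 6, y = -1, z = 1.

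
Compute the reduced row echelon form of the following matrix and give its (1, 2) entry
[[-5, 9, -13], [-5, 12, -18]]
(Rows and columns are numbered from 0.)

Multiply r1 by -1/5.
Add 5 times r1 to r2.
Multiply r2 by 1/3.
Add 9/5 times r2 to r1.

-5/3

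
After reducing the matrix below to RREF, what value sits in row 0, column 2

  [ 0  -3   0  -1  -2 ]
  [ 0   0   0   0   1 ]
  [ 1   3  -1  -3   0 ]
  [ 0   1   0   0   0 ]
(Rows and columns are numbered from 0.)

-1

ρ1 <=> ρ3
  [ 1   3  -1  -3   0 ]
  [ 0   0   0   0   1 ]
  [ 0  -3   0  -1  -2 ]
  [ 0   1   0   0   0 ]
ρ2 <=> ρ3
  [ 1   3  -1  -3   0 ]
  [ 0  -3   0  -1  -2 ]
  [ 0   0   0   0   1 ]
  [ 0   1   0   0   0 ]
ρ2 ← -1/3·ρ2
  [ 1  3  -1   -3    0 ]
  [ 0  1   0  1/3  2/3 ]
  [ 0  0   0    0    1 ]
  [ 0  1   0    0    0 ]
ρ4 ← ρ4 − ρ2
  [ 1  3  -1    -3     0 ]
  [ 0  1   0   1/3   2/3 ]
  [ 0  0   0     0     1 ]
  [ 0  0   0  -1/3  -2/3 ]
ρ3 <=> ρ4
  [ 1  3  -1    -3     0 ]
  [ 0  1   0   1/3   2/3 ]
  [ 0  0   0  -1/3  -2/3 ]
  [ 0  0   0     0     1 ]
ρ3 ← -3·ρ3
  [ 1  3  -1   -3    0 ]
  [ 0  1   0  1/3  2/3 ]
  [ 0  0   0    1    2 ]
  [ 0  0   0    0    1 ]
ρ3 ← ρ3 − 2·ρ4
  [ 1  3  -1   -3    0 ]
  [ 0  1   0  1/3  2/3 ]
  [ 0  0   0    1    0 ]
  [ 0  0   0    0    1 ]
ρ2 ← ρ2 − 2/3·ρ4
  [ 1  3  -1   -3  0 ]
  [ 0  1   0  1/3  0 ]
  [ 0  0   0    1  0 ]
  [ 0  0   0    0  1 ]
ρ2 ← ρ2 − 1/3·ρ3
  [ 1  3  -1  -3  0 ]
  [ 0  1   0   0  0 ]
  [ 0  0   0   1  0 ]
  [ 0  0   0   0  1 ]
ρ1 ← ρ1 + 3·ρ3
  [ 1  3  -1  0  0 ]
  [ 0  1   0  0  0 ]
  [ 0  0   0  1  0 ]
  [ 0  0   0  0  1 ]
ρ1 ← ρ1 − 3·ρ2
  [ 1  0  -1  0  0 ]
  [ 0  1   0  0  0 ]
  [ 0  0   0  1  0 ]
  [ 0  0   0  0  1 ]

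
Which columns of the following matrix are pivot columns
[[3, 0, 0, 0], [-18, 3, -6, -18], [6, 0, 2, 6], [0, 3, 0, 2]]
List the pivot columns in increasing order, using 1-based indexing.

Multiply R1 by 1/3.
  [   1  0   0    0 ]
  [ -18  3  -6  -18 ]
  [   6  0   2    6 ]
  [   0  3   0    2 ]
Add 18 times R1 to R2.
  [ 1  0   0    0 ]
  [ 0  3  -6  -18 ]
  [ 6  0   2    6 ]
  [ 0  3   0    2 ]
Subtract 6 times R1 from R3.
  [ 1  0   0    0 ]
  [ 0  3  -6  -18 ]
  [ 0  0   2    6 ]
  [ 0  3   0    2 ]
Multiply R2 by 1/3.
  [ 1  0   0   0 ]
  [ 0  1  -2  -6 ]
  [ 0  0   2   6 ]
  [ 0  3   0   2 ]
Subtract 3 times R2 from R4.
  [ 1  0   0   0 ]
  [ 0  1  -2  -6 ]
  [ 0  0   2   6 ]
  [ 0  0   6  20 ]
Multiply R3 by 1/2.
  [ 1  0   0   0 ]
  [ 0  1  -2  -6 ]
  [ 0  0   1   3 ]
  [ 0  0   6  20 ]
Subtract 6 times R3 from R4.
  [ 1  0   0   0 ]
  [ 0  1  -2  -6 ]
  [ 0  0   1   3 ]
  [ 0  0   0   2 ]
Multiply R4 by 1/2.
  [ 1  0   0   0 ]
  [ 0  1  -2  -6 ]
  [ 0  0   1   3 ]
  [ 0  0   0   1 ]
Subtract 3 times R4 from R3.
  [ 1  0   0   0 ]
  [ 0  1  -2  -6 ]
  [ 0  0   1   0 ]
  [ 0  0   0   1 ]
Add 6 times R4 to R2.
  [ 1  0   0  0 ]
  [ 0  1  -2  0 ]
  [ 0  0   1  0 ]
  [ 0  0   0  1 ]
Add 2 times R3 to R2.
  [ 1  0  0  0 ]
  [ 0  1  0  0 ]
  [ 0  0  1  0 ]
  [ 0  0  0  1 ]
Pivot columns are the columns containing a leading 1.

1, 2, 3, 4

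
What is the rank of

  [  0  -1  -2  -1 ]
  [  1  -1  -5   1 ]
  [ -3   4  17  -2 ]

Swap r1 and r2.
  [  1  -1  -5   1 ]
  [  0  -1  -2  -1 ]
  [ -3   4  17  -2 ]
Add 3 times r1 to r3.
  [ 1  -1  -5   1 ]
  [ 0  -1  -2  -1 ]
  [ 0   1   2   1 ]
Multiply r2 by -1.
  [ 1  -1  -5  1 ]
  [ 0   1   2  1 ]
  [ 0   1   2  1 ]
Subtract r2 from r3.
  [ 1  -1  -5  1 ]
  [ 0   1   2  1 ]
  [ 0   0   0  0 ]
Add r2 to r1.
  [ 1  0  -3  2 ]
  [ 0  1   2  1 ]
  [ 0  0   0  0 ]
The reduced form has 2 nonzero rows.

rank = 2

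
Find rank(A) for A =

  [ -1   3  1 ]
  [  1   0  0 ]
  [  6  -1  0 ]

ρ1 → -1·ρ1
  [ 1  -3  -1 ]
  [ 1   0   0 ]
  [ 6  -1   0 ]
ρ2 → ρ2 − ρ1
  [ 1  -3  -1 ]
  [ 0   3   1 ]
  [ 6  -1   0 ]
ρ3 → ρ3 − 6·ρ1
  [ 1  -3  -1 ]
  [ 0   3   1 ]
  [ 0  17   6 ]
ρ2 → 1/3·ρ2
  [ 1  -3   -1 ]
  [ 0   1  1/3 ]
  [ 0  17    6 ]
ρ3 → ρ3 − 17·ρ2
  [ 1  -3   -1 ]
  [ 0   1  1/3 ]
  [ 0   0  1/3 ]
ρ3 → 3·ρ3
  [ 1  -3   -1 ]
  [ 0   1  1/3 ]
  [ 0   0    1 ]
ρ2 → ρ2 − 1/3·ρ3
  [ 1  -3  -1 ]
  [ 0   1   0 ]
  [ 0   0   1 ]
ρ1 → ρ1 + ρ3
  [ 1  -3  0 ]
  [ 0   1  0 ]
  [ 0   0  1 ]
ρ1 → ρ1 + 3·ρ2
  [ 1  0  0 ]
  [ 0  1  0 ]
  [ 0  0  1 ]
The reduced form has 3 nonzero rows.

rank = 3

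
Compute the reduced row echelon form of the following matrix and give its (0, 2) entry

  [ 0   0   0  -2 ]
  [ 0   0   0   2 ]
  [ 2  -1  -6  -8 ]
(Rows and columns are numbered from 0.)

R1 <-> R3
  [ 2  -1  -6  -8 ]
  [ 0   0   0   2 ]
  [ 0   0   0  -2 ]
R1 → 1/2·R1
  [ 1  -1/2  -3  -4 ]
  [ 0     0   0   2 ]
  [ 0     0   0  -2 ]
R2 → 1/2·R2
  [ 1  -1/2  -3  -4 ]
  [ 0     0   0   1 ]
  [ 0     0   0  -2 ]
R3 → R3 + 2·R2
  [ 1  -1/2  -3  -4 ]
  [ 0     0   0   1 ]
  [ 0     0   0   0 ]
R1 → R1 + 4·R2
  [ 1  -1/2  -3  0 ]
  [ 0     0   0  1 ]
  [ 0     0   0  0 ]

-3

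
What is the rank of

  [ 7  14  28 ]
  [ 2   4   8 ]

r1 → 1/7·r1
r2 → r2 − 2·r1
The reduced form has 1 nonzero row.

rank = 1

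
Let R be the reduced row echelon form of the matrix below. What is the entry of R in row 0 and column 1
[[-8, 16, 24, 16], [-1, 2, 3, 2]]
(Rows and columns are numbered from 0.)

-2

Multiply r1 by -1/8.
Add r1 to r2.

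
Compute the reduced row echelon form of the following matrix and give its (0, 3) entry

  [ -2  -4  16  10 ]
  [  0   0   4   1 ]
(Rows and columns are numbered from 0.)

-3

Multiply ρ1 by -1/2.
  [ 1  2  -8  -5 ]
  [ 0  0   4   1 ]
Multiply ρ2 by 1/4.
  [ 1  2  -8   -5 ]
  [ 0  0   1  1/4 ]
Add 8 times ρ2 to ρ1.
  [ 1  2  0   -3 ]
  [ 0  0  1  1/4 ]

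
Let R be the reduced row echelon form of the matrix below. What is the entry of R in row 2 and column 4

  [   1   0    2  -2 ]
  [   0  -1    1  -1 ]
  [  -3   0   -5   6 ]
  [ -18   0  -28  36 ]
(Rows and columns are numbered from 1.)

R3 → R3 + 3·R1
  [   1   0    2  -2 ]
  [   0  -1    1  -1 ]
  [   0   0    1   0 ]
  [ -18   0  -28  36 ]
R4 → R4 + 18·R1
  [ 1   0  2  -2 ]
  [ 0  -1  1  -1 ]
  [ 0   0  1   0 ]
  [ 0   0  8   0 ]
R2 → -1·R2
  [ 1  0   2  -2 ]
  [ 0  1  -1   1 ]
  [ 0  0   1   0 ]
  [ 0  0   8   0 ]
R4 → R4 − 8·R3
  [ 1  0   2  -2 ]
  [ 0  1  -1   1 ]
  [ 0  0   1   0 ]
  [ 0  0   0   0 ]
R2 → R2 + R3
  [ 1  0  2  -2 ]
  [ 0  1  0   1 ]
  [ 0  0  1   0 ]
  [ 0  0  0   0 ]
R1 → R1 − 2·R3
  [ 1  0  0  -2 ]
  [ 0  1  0   1 ]
  [ 0  0  1   0 ]
  [ 0  0  0   0 ]

1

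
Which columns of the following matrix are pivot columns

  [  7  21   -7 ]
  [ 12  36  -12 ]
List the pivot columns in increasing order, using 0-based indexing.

0

R1 ← 1/7·R1
  [  1   3   -1 ]
  [ 12  36  -12 ]
R2 ← R2 − 12·R1
  [ 1  3  -1 ]
  [ 0  0   0 ]
Pivot columns are the columns containing a leading 1.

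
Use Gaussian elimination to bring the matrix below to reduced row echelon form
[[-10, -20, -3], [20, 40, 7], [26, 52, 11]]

[[1, 2, 0], [0, 0, 1], [0, 0, 0]]

r1 := -1/10·r1
  [  1   2  3/10 ]
  [ 20  40     7 ]
  [ 26  52    11 ]
r2 := r2 − 20·r1
  [  1   2  3/10 ]
  [  0   0     1 ]
  [ 26  52    11 ]
r3 := r3 − 26·r1
  [ 1  2  3/10 ]
  [ 0  0     1 ]
  [ 0  0  16/5 ]
r3 := r3 − 16/5·r2
  [ 1  2  3/10 ]
  [ 0  0     1 ]
  [ 0  0     0 ]
r1 := r1 − 3/10·r2
  [ 1  2  0 ]
  [ 0  0  1 ]
  [ 0  0  0 ]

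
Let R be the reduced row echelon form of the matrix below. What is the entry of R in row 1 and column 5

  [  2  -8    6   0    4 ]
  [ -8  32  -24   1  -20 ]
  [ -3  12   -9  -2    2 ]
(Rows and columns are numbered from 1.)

R1 ← 1/2·R1
  [  1  -4    3   0    2 ]
  [ -8  32  -24   1  -20 ]
  [ -3  12   -9  -2    2 ]
R2 ← R2 + 8·R1
  [  1  -4   3   0   2 ]
  [  0   0   0   1  -4 ]
  [ -3  12  -9  -2   2 ]
R3 ← R3 + 3·R1
  [ 1  -4  3   0   2 ]
  [ 0   0  0   1  -4 ]
  [ 0   0  0  -2   8 ]
R3 ← R3 + 2·R2
  [ 1  -4  3  0   2 ]
  [ 0   0  0  1  -4 ]
  [ 0   0  0  0   0 ]

2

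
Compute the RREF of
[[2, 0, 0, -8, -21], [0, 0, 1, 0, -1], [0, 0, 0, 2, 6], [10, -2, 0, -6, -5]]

R1 := 1/2·R1
  [  1   0  0  -4  -21/2 ]
  [  0   0  1   0     -1 ]
  [  0   0  0   2      6 ]
  [ 10  -2  0  -6     -5 ]
R4 := R4 − 10·R1
  [ 1   0  0  -4  -21/2 ]
  [ 0   0  1   0     -1 ]
  [ 0   0  0   2      6 ]
  [ 0  -2  0  34    100 ]
R2 ↔ R4
  [ 1   0  0  -4  -21/2 ]
  [ 0  -2  0  34    100 ]
  [ 0   0  0   2      6 ]
  [ 0   0  1   0     -1 ]
R2 := -1/2·R2
  [ 1  0  0   -4  -21/2 ]
  [ 0  1  0  -17    -50 ]
  [ 0  0  0    2      6 ]
  [ 0  0  1    0     -1 ]
R3 ↔ R4
  [ 1  0  0   -4  -21/2 ]
  [ 0  1  0  -17    -50 ]
  [ 0  0  1    0     -1 ]
  [ 0  0  0    2      6 ]
R4 := 1/2·R4
  [ 1  0  0   -4  -21/2 ]
  [ 0  1  0  -17    -50 ]
  [ 0  0  1    0     -1 ]
  [ 0  0  0    1      3 ]
R2 := R2 + 17·R4
  [ 1  0  0  -4  -21/2 ]
  [ 0  1  0   0      1 ]
  [ 0  0  1   0     -1 ]
  [ 0  0  0   1      3 ]
R1 := R1 + 4·R4
  [ 1  0  0  0  3/2 ]
  [ 0  1  0  0    1 ]
  [ 0  0  1  0   -1 ]
  [ 0  0  0  1    3 ]

[[1, 0, 0, 0, 3/2], [0, 1, 0, 0, 1], [0, 0, 1, 0, -1], [0, 0, 0, 1, 3]]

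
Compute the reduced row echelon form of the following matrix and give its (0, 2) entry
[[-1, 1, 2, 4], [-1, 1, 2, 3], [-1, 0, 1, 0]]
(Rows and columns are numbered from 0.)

Multiply R1 by -1.
  [  1  -1  -2  -4 ]
  [ -1   1   2   3 ]
  [ -1   0   1   0 ]
Add R1 to R2.
  [  1  -1  -2  -4 ]
  [  0   0   0  -1 ]
  [ -1   0   1   0 ]
Add R1 to R3.
  [ 1  -1  -2  -4 ]
  [ 0   0   0  -1 ]
  [ 0  -1  -1  -4 ]
Swap R2 and R3.
  [ 1  -1  -2  -4 ]
  [ 0  -1  -1  -4 ]
  [ 0   0   0  -1 ]
Multiply R2 by -1.
  [ 1  -1  -2  -4 ]
  [ 0   1   1   4 ]
  [ 0   0   0  -1 ]
Multiply R3 by -1.
  [ 1  -1  -2  -4 ]
  [ 0   1   1   4 ]
  [ 0   0   0   1 ]
Subtract 4 times R3 from R2.
  [ 1  -1  -2  -4 ]
  [ 0   1   1   0 ]
  [ 0   0   0   1 ]
Add 4 times R3 to R1.
  [ 1  -1  -2  0 ]
  [ 0   1   1  0 ]
  [ 0   0   0  1 ]
Add R2 to R1.
  [ 1  0  -1  0 ]
  [ 0  1   1  0 ]
  [ 0  0   0  1 ]

-1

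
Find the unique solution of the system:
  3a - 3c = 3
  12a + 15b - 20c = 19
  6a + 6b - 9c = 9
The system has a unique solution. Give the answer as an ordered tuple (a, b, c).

(2, 1, 1)

Form the augmented matrix and row-reduce:
  [  3   0   -3  |   3 ]
  [ 12  15  -20  |  19 ]
  [  6   6   -9  |   9 ]
ρ1 := 1/3·ρ1
  [  1   0   -1  |   1 ]
  [ 12  15  -20  |  19 ]
  [  6   6   -9  |   9 ]
ρ2 := ρ2 − 12·ρ1
  [ 1   0  -1  |  1 ]
  [ 0  15  -8  |  7 ]
  [ 6   6  -9  |  9 ]
ρ3 := ρ3 − 6·ρ1
  [ 1   0  -1  |  1 ]
  [ 0  15  -8  |  7 ]
  [ 0   6  -3  |  3 ]
ρ2 := 1/15·ρ2
  [ 1  0     -1  |     1 ]
  [ 0  1  -8/15  |  7/15 ]
  [ 0  6     -3  |     3 ]
ρ3 := ρ3 − 6·ρ2
  [ 1  0     -1  |     1 ]
  [ 0  1  -8/15  |  7/15 ]
  [ 0  0    1/5  |   1/5 ]
ρ3 := 5·ρ3
  [ 1  0     -1  |     1 ]
  [ 0  1  -8/15  |  7/15 ]
  [ 0  0      1  |     1 ]
ρ2 := ρ2 + 8/15·ρ3
  [ 1  0  -1  |  1 ]
  [ 0  1   0  |  1 ]
  [ 0  0   1  |  1 ]
ρ1 := ρ1 + ρ3
  [ 1  0  0  |  2 ]
  [ 0  1  0  |  1 ]
  [ 0  0  1  |  1 ]
Reading off the last column: a = 2, b = 1, c = 1.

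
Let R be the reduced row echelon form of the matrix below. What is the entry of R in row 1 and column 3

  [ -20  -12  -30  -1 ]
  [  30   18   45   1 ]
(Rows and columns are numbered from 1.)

R1 := -1/20·R1
  [  1  3/5  3/2  1/20 ]
  [ 30   18   45     1 ]
R2 := R2 − 30·R1
  [ 1  3/5  3/2  1/20 ]
  [ 0    0    0  -1/2 ]
R2 := -2·R2
  [ 1  3/5  3/2  1/20 ]
  [ 0    0    0     1 ]
R1 := R1 − 1/20·R2
  [ 1  3/5  3/2  0 ]
  [ 0    0    0  1 ]

3/2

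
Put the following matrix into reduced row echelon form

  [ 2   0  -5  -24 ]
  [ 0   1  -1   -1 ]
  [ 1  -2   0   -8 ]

Multiply ρ1 by 1/2.
  [ 1   0  -5/2  -12 ]
  [ 0   1    -1   -1 ]
  [ 1  -2     0   -8 ]
Subtract ρ1 from ρ3.
  [ 1   0  -5/2  -12 ]
  [ 0   1    -1   -1 ]
  [ 0  -2   5/2    4 ]
Add 2 times ρ2 to ρ3.
  [ 1  0  -5/2  -12 ]
  [ 0  1    -1   -1 ]
  [ 0  0   1/2    2 ]
Multiply ρ3 by 2.
  [ 1  0  -5/2  -12 ]
  [ 0  1    -1   -1 ]
  [ 0  0     1    4 ]
Add ρ3 to ρ2.
  [ 1  0  -5/2  -12 ]
  [ 0  1     0    3 ]
  [ 0  0     1    4 ]
Add 5/2 times ρ3 to ρ1.
  [ 1  0  0  -2 ]
  [ 0  1  0   3 ]
  [ 0  0  1   4 ]

[[1, 0, 0, -2], [0, 1, 0, 3], [0, 0, 1, 4]]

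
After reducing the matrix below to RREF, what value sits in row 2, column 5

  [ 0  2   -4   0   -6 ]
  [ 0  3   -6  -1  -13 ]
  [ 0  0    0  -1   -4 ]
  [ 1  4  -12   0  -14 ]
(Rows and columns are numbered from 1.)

r1 <=> r4
  [ 1  4  -12   0  -14 ]
  [ 0  3   -6  -1  -13 ]
  [ 0  0    0  -1   -4 ]
  [ 0  2   -4   0   -6 ]
r2 → 1/3·r2
  [ 1  4  -12     0    -14 ]
  [ 0  1   -2  -1/3  -13/3 ]
  [ 0  0    0    -1     -4 ]
  [ 0  2   -4     0     -6 ]
r4 → r4 − 2·r2
  [ 1  4  -12     0    -14 ]
  [ 0  1   -2  -1/3  -13/3 ]
  [ 0  0    0    -1     -4 ]
  [ 0  0    0   2/3    8/3 ]
r3 → -1·r3
  [ 1  4  -12     0    -14 ]
  [ 0  1   -2  -1/3  -13/3 ]
  [ 0  0    0     1      4 ]
  [ 0  0    0   2/3    8/3 ]
r4 → r4 − 2/3·r3
  [ 1  4  -12     0    -14 ]
  [ 0  1   -2  -1/3  -13/3 ]
  [ 0  0    0     1      4 ]
  [ 0  0    0     0      0 ]
r2 → r2 + 1/3·r3
  [ 1  4  -12  0  -14 ]
  [ 0  1   -2  0   -3 ]
  [ 0  0    0  1    4 ]
  [ 0  0    0  0    0 ]
r1 → r1 − 4·r2
  [ 1  0  -4  0  -2 ]
  [ 0  1  -2  0  -3 ]
  [ 0  0   0  1   4 ]
  [ 0  0   0  0   0 ]

-3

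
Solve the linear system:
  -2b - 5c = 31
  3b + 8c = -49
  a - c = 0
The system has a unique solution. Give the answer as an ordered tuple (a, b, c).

(-5, -3, -5)

Form the augmented matrix and row-reduce:
  [ 0  -2  -5  |   31 ]
  [ 0   3   8  |  -49 ]
  [ 1   0  -1  |    0 ]
Swap R1 and R3.
  [ 1   0  -1  |    0 ]
  [ 0   3   8  |  -49 ]
  [ 0  -2  -5  |   31 ]
Multiply R2 by 1/3.
  [ 1   0   -1  |      0 ]
  [ 0   1  8/3  |  -49/3 ]
  [ 0  -2   -5  |     31 ]
Add 2 times R2 to R3.
  [ 1  0   -1  |      0 ]
  [ 0  1  8/3  |  -49/3 ]
  [ 0  0  1/3  |   -5/3 ]
Multiply R3 by 3.
  [ 1  0   -1  |      0 ]
  [ 0  1  8/3  |  -49/3 ]
  [ 0  0    1  |     -5 ]
Subtract 8/3 times R3 from R2.
  [ 1  0  -1  |   0 ]
  [ 0  1   0  |  -3 ]
  [ 0  0   1  |  -5 ]
Add R3 to R1.
  [ 1  0  0  |  -5 ]
  [ 0  1  0  |  -3 ]
  [ 0  0  1  |  -5 ]
Reading off the last column: a = -5, b = -3, c = -5.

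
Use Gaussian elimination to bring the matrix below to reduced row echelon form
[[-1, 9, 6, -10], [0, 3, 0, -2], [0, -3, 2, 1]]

R1 := -1·R1
  [ 1  -9  -6  10 ]
  [ 0   3   0  -2 ]
  [ 0  -3   2   1 ]
R2 := 1/3·R2
  [ 1  -9  -6    10 ]
  [ 0   1   0  -2/3 ]
  [ 0  -3   2     1 ]
R3 := R3 + 3·R2
  [ 1  -9  -6    10 ]
  [ 0   1   0  -2/3 ]
  [ 0   0   2    -1 ]
R3 := 1/2·R3
  [ 1  -9  -6    10 ]
  [ 0   1   0  -2/3 ]
  [ 0   0   1  -1/2 ]
R1 := R1 + 6·R3
  [ 1  -9  0     7 ]
  [ 0   1  0  -2/3 ]
  [ 0   0  1  -1/2 ]
R1 := R1 + 9·R2
  [ 1  0  0     1 ]
  [ 0  1  0  -2/3 ]
  [ 0  0  1  -1/2 ]

[[1, 0, 0, 1], [0, 1, 0, -2/3], [0, 0, 1, -1/2]]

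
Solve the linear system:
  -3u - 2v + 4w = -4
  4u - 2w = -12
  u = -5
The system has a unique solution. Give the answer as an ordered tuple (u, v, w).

Form the augmented matrix and row-reduce:
  [ -3  -2   4  |   -4 ]
  [  4   0  -2  |  -12 ]
  [  1   0   0  |   -5 ]
Multiply ρ1 by -1/3.
  [ 1  2/3  -4/3  |  4/3 ]
  [ 4    0    -2  |  -12 ]
  [ 1    0     0  |   -5 ]
Subtract 4 times ρ1 from ρ2.
  [ 1   2/3  -4/3  |    4/3 ]
  [ 0  -8/3  10/3  |  -52/3 ]
  [ 1     0     0  |     -5 ]
Subtract ρ1 from ρ3.
  [ 1   2/3  -4/3  |    4/3 ]
  [ 0  -8/3  10/3  |  -52/3 ]
  [ 0  -2/3   4/3  |  -19/3 ]
Multiply ρ2 by -3/8.
  [ 1   2/3  -4/3  |    4/3 ]
  [ 0     1  -5/4  |   13/2 ]
  [ 0  -2/3   4/3  |  -19/3 ]
Add 2/3 times ρ2 to ρ3.
  [ 1  2/3  -4/3  |   4/3 ]
  [ 0    1  -5/4  |  13/2 ]
  [ 0    0   1/2  |    -2 ]
Multiply ρ3 by 2.
  [ 1  2/3  -4/3  |   4/3 ]
  [ 0    1  -5/4  |  13/2 ]
  [ 0    0     1  |    -4 ]
Add 5/4 times ρ3 to ρ2.
  [ 1  2/3  -4/3  |  4/3 ]
  [ 0    1     0  |  3/2 ]
  [ 0    0     1  |   -4 ]
Add 4/3 times ρ3 to ρ1.
  [ 1  2/3  0  |   -4 ]
  [ 0    1  0  |  3/2 ]
  [ 0    0  1  |   -4 ]
Subtract 2/3 times ρ2 from ρ1.
  [ 1  0  0  |   -5 ]
  [ 0  1  0  |  3/2 ]
  [ 0  0  1  |   -4 ]
Reading off the last column: u = -5, v = 3/2, w = -4.

(-5, 3/2, -4)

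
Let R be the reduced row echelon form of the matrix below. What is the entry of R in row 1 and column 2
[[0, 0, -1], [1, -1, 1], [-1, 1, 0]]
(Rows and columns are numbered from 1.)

-1

r1 ↔ r2
  [  1  -1   1 ]
  [  0   0  -1 ]
  [ -1   1   0 ]
r3 := r3 + r1
  [ 1  -1   1 ]
  [ 0   0  -1 ]
  [ 0   0   1 ]
r2 := -1·r2
  [ 1  -1  1 ]
  [ 0   0  1 ]
  [ 0   0  1 ]
r3 := r3 − r2
  [ 1  -1  1 ]
  [ 0   0  1 ]
  [ 0   0  0 ]
r1 := r1 − r2
  [ 1  -1  0 ]
  [ 0   0  1 ]
  [ 0   0  0 ]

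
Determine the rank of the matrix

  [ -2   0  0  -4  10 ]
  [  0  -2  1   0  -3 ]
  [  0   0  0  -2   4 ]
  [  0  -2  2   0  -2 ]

R1 ← -1/2·R1
  [ 1   0  0   2  -5 ]
  [ 0  -2  1   0  -3 ]
  [ 0   0  0  -2   4 ]
  [ 0  -2  2   0  -2 ]
R2 ← -1/2·R2
  [ 1   0     0   2   -5 ]
  [ 0   1  -1/2   0  3/2 ]
  [ 0   0     0  -2    4 ]
  [ 0  -2     2   0   -2 ]
R4 ← R4 + 2·R2
  [ 1  0     0   2   -5 ]
  [ 0  1  -1/2   0  3/2 ]
  [ 0  0     0  -2    4 ]
  [ 0  0     1   0    1 ]
R3 <-> R4
  [ 1  0     0   2   -5 ]
  [ 0  1  -1/2   0  3/2 ]
  [ 0  0     1   0    1 ]
  [ 0  0     0  -2    4 ]
R4 ← -1/2·R4
  [ 1  0     0  2   -5 ]
  [ 0  1  -1/2  0  3/2 ]
  [ 0  0     1  0    1 ]
  [ 0  0     0  1   -2 ]
R1 ← R1 − 2·R4
  [ 1  0     0  0   -1 ]
  [ 0  1  -1/2  0  3/2 ]
  [ 0  0     1  0    1 ]
  [ 0  0     0  1   -2 ]
R2 ← R2 + 1/2·R3
  [ 1  0  0  0  -1 ]
  [ 0  1  0  0   2 ]
  [ 0  0  1  0   1 ]
  [ 0  0  0  1  -2 ]
The reduced form has 4 nonzero rows.

rank = 4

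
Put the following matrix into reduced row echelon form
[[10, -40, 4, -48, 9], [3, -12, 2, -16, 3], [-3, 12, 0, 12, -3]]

Multiply R1 by 1/10.
  [  1   -4  2/5  -24/5  9/10 ]
  [  3  -12    2    -16     3 ]
  [ -3   12    0     12    -3 ]
Subtract 3 times R1 from R2.
  [  1  -4  2/5  -24/5  9/10 ]
  [  0   0  4/5   -8/5  3/10 ]
  [ -3  12    0     12    -3 ]
Add 3 times R1 to R3.
  [ 1  -4  2/5  -24/5   9/10 ]
  [ 0   0  4/5   -8/5   3/10 ]
  [ 0   0  6/5  -12/5  -3/10 ]
Multiply R2 by 5/4.
  [ 1  -4  2/5  -24/5   9/10 ]
  [ 0   0    1     -2    3/8 ]
  [ 0   0  6/5  -12/5  -3/10 ]
Subtract 6/5 times R2 from R3.
  [ 1  -4  2/5  -24/5  9/10 ]
  [ 0   0    1     -2   3/8 ]
  [ 0   0    0      0  -3/4 ]
Multiply R3 by -4/3.
  [ 1  -4  2/5  -24/5  9/10 ]
  [ 0   0    1     -2   3/8 ]
  [ 0   0    0      0     1 ]
Subtract 3/8 times R3 from R2.
  [ 1  -4  2/5  -24/5  9/10 ]
  [ 0   0    1     -2     0 ]
  [ 0   0    0      0     1 ]
Subtract 9/10 times R3 from R1.
  [ 1  -4  2/5  -24/5  0 ]
  [ 0   0    1     -2  0 ]
  [ 0   0    0      0  1 ]
Subtract 2/5 times R2 from R1.
  [ 1  -4  0  -4  0 ]
  [ 0   0  1  -2  0 ]
  [ 0   0  0   0  1 ]

[[1, -4, 0, -4, 0], [0, 0, 1, -2, 0], [0, 0, 0, 0, 1]]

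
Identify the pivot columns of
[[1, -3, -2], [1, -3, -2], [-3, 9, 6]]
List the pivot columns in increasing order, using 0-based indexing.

0

r2 := r2 − r1
  [  1  -3  -2 ]
  [  0   0   0 ]
  [ -3   9   6 ]
r3 := r3 + 3·r1
  [ 1  -3  -2 ]
  [ 0   0   0 ]
  [ 0   0   0 ]
Pivot columns are the columns containing a leading 1.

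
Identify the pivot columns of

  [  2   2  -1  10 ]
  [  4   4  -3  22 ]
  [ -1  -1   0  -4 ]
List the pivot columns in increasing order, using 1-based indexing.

1, 3

Multiply R1 by 1/2.
  [  1   1  -1/2   5 ]
  [  4   4    -3  22 ]
  [ -1  -1     0  -4 ]
Subtract 4 times R1 from R2.
  [  1   1  -1/2   5 ]
  [  0   0    -1   2 ]
  [ -1  -1     0  -4 ]
Add R1 to R3.
  [ 1  1  -1/2  5 ]
  [ 0  0    -1  2 ]
  [ 0  0  -1/2  1 ]
Multiply R2 by -1.
  [ 1  1  -1/2   5 ]
  [ 0  0     1  -2 ]
  [ 0  0  -1/2   1 ]
Add 1/2 times R2 to R3.
  [ 1  1  -1/2   5 ]
  [ 0  0     1  -2 ]
  [ 0  0     0   0 ]
Add 1/2 times R2 to R1.
  [ 1  1  0   4 ]
  [ 0  0  1  -2 ]
  [ 0  0  0   0 ]
Pivot columns are the columns containing a leading 1.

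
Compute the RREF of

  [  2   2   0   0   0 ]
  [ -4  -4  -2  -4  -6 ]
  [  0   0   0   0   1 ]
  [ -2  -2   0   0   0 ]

ρ1 ← 1/2·ρ1
  [  1   1   0   0   0 ]
  [ -4  -4  -2  -4  -6 ]
  [  0   0   0   0   1 ]
  [ -2  -2   0   0   0 ]
ρ2 ← ρ2 + 4·ρ1
  [  1   1   0   0   0 ]
  [  0   0  -2  -4  -6 ]
  [  0   0   0   0   1 ]
  [ -2  -2   0   0   0 ]
ρ4 ← ρ4 + 2·ρ1
  [ 1  1   0   0   0 ]
  [ 0  0  -2  -4  -6 ]
  [ 0  0   0   0   1 ]
  [ 0  0   0   0   0 ]
ρ2 ← -1/2·ρ2
  [ 1  1  0  0  0 ]
  [ 0  0  1  2  3 ]
  [ 0  0  0  0  1 ]
  [ 0  0  0  0  0 ]
ρ2 ← ρ2 − 3·ρ3
  [ 1  1  0  0  0 ]
  [ 0  0  1  2  0 ]
  [ 0  0  0  0  1 ]
  [ 0  0  0  0  0 ]

[[1, 1, 0, 0, 0], [0, 0, 1, 2, 0], [0, 0, 0, 0, 1], [0, 0, 0, 0, 0]]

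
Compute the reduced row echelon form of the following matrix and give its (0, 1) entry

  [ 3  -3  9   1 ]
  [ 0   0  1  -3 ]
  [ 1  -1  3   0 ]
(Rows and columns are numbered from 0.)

-1

r1 → 1/3·r1
  [ 1  -1  3  1/3 ]
  [ 0   0  1   -3 ]
  [ 1  -1  3    0 ]
r3 → r3 − r1
  [ 1  -1  3   1/3 ]
  [ 0   0  1    -3 ]
  [ 0   0  0  -1/3 ]
r3 → -3·r3
  [ 1  -1  3  1/3 ]
  [ 0   0  1   -3 ]
  [ 0   0  0    1 ]
r2 → r2 + 3·r3
  [ 1  -1  3  1/3 ]
  [ 0   0  1    0 ]
  [ 0   0  0    1 ]
r1 → r1 − 1/3·r3
  [ 1  -1  3  0 ]
  [ 0   0  1  0 ]
  [ 0   0  0  1 ]
r1 → r1 − 3·r2
  [ 1  -1  0  0 ]
  [ 0   0  1  0 ]
  [ 0   0  0  1 ]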